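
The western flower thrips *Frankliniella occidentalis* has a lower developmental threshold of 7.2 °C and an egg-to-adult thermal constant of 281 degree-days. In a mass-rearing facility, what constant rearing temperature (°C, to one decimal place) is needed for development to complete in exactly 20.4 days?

21.0 °C

Required daily accumulation = 281 / 20.4 = 13.775 DD/day.
T = T_base + 13.775 = 7.2 + 13.775 = 20.975 ≈ 21.0 °C.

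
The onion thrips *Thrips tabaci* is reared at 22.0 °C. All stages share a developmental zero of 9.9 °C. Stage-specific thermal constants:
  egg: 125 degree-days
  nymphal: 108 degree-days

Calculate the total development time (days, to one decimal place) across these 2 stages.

19.3 days

Daily accumulation at 22.0 °C = 22.0 − 9.9 = 12.1 DD/day.
Total K = 125 + 108 = 233 DD.
Total duration = 233 / 12.1 = 19.256 ≈ 19.3 days.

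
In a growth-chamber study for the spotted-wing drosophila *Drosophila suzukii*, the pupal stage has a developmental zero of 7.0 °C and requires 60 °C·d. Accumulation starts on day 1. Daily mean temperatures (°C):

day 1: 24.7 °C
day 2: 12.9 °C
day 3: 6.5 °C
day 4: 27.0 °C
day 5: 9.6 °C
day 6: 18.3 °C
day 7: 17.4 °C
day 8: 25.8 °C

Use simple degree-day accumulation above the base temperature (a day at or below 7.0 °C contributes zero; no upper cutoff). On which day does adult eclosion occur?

day 7

Daily DD above 7.0 °C: 17.7, 5.9, 0.0, 20.0, 2.6, 11.3, 10.4, 18.8.
Cumulative: 17.7, 23.6, 23.6, 43.6, 46.2, 57.5, 67.9, 86.7.
The total first reaches 60 DD on day 7.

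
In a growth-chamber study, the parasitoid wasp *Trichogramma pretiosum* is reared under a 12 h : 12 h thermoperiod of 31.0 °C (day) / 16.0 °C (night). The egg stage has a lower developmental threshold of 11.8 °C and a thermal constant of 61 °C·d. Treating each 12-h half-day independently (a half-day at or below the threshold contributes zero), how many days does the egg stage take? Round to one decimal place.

5.2 days

Day half: max(0, 31.0 − 11.8) × 0.5 = 19.2 × 0.5 = 9.60 DD.
Night half: max(0, 16.0 − 11.8) × 0.5 = 4.2 × 0.5 = 2.10 DD.
Per 24 h: 11.70 DD/day.
Duration = 61 / 11.70 = 5.214 ≈ 5.2 days.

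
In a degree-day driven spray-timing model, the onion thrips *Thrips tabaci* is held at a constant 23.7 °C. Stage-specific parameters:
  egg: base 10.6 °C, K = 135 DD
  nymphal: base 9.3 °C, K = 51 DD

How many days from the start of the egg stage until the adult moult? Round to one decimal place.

egg: 135 / (23.7 − 10.6) = 135 / 13.1 = 10.305 d.
nymphal: 51 / (23.7 − 9.3) = 51 / 14.4 = 3.542 d.
Sum = 13.847 ≈ 13.8 days.

13.8 days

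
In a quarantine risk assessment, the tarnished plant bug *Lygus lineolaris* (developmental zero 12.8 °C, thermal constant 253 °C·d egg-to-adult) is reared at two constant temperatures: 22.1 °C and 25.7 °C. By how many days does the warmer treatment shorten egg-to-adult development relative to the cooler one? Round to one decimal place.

7.6 days

At 22.1 °C: 253 / (22.1 − 12.8) = 253 / 9.3 = 27.204 d.
At 25.7 °C: 253 / (25.7 − 12.8) = 253 / 12.9 = 19.612 d.
Difference = |27.204 − 19.612| = 7.592 ≈ 7.6 days.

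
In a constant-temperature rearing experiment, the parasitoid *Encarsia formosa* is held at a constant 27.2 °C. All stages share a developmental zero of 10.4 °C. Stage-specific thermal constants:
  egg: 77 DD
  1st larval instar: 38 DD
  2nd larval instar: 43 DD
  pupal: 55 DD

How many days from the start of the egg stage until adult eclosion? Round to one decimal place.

12.7 days

Daily accumulation at 27.2 °C = 27.2 − 10.4 = 16.8 DD/day.
Total K = 77 + 38 + 43 + 55 = 213 DD.
Total duration = 213 / 16.8 = 12.679 ≈ 12.7 days.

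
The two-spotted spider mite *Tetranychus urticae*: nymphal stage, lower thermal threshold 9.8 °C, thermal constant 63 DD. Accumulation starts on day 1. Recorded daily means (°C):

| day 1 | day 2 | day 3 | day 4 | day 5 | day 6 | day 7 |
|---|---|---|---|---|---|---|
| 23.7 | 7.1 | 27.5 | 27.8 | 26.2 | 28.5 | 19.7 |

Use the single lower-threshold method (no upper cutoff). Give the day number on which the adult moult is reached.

Daily DD above 9.8 °C: 13.9, 0.0, 17.7, 18.0, 16.4, 18.7, 9.9.
Cumulative: 13.9, 13.9, 31.6, 49.6, 66.0, 84.7, 94.6.
The total first reaches 63 DD on day 5.

day 5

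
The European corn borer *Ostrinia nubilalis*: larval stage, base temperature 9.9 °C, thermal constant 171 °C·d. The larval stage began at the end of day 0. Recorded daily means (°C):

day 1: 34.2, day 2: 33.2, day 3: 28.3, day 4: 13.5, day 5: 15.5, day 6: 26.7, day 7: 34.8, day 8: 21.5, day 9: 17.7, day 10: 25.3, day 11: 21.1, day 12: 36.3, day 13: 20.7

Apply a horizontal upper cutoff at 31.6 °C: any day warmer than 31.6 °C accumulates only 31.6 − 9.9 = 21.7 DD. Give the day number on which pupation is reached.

day 12

Daily DD above 9.9 °C (capped at 21.7): 21.7, 21.7, 18.4, 3.6, 5.6, 16.8, 21.7, 11.6, 7.8, 15.4, 11.2, 21.7, 10.8.
Cumulative: 21.7, 43.4, 61.8, 65.4, 71.0, 87.8, 109.5, 121.1, 128.9, 144.3, 155.5, 177.2, 188.0.
The total first reaches 171 DD on day 12.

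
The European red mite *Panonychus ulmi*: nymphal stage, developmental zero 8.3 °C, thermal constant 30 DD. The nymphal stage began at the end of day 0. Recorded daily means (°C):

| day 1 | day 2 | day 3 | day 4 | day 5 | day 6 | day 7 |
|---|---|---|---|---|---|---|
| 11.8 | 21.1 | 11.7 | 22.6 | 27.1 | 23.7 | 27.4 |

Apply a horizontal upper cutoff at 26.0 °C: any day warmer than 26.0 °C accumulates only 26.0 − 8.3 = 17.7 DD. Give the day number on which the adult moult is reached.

day 4

Daily DD above 8.3 °C (capped at 17.7): 3.5, 12.8, 3.4, 14.3, 17.7, 15.4, 17.7.
Cumulative: 3.5, 16.3, 19.7, 34.0, 51.7, 67.1, 84.8.
The total first reaches 30 DD on day 4.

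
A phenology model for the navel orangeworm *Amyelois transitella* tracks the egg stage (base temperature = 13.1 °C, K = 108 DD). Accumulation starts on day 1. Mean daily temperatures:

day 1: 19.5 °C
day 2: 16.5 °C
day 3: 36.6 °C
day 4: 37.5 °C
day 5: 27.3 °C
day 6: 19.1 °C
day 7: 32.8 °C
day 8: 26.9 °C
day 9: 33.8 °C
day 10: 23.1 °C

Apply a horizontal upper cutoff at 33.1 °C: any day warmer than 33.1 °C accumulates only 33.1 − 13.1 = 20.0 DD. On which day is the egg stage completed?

Daily DD above 13.1 °C (capped at 20.0): 6.4, 3.4, 20.0, 20.0, 14.2, 6.0, 19.7, 13.8, 20.0, 10.0.
Cumulative: 6.4, 9.8, 29.8, 49.8, 64.0, 70.0, 89.7, 103.5, 123.5, 133.5.
The total first reaches 108 DD on day 9.

day 9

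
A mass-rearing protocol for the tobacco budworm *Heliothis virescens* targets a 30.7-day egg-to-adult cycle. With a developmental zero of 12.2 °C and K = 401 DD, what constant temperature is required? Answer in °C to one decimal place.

Required daily accumulation = 401 / 30.7 = 13.062 DD/day.
T = T_base + 13.062 = 12.2 + 13.062 = 25.262 ≈ 25.3 °C.

25.3 °C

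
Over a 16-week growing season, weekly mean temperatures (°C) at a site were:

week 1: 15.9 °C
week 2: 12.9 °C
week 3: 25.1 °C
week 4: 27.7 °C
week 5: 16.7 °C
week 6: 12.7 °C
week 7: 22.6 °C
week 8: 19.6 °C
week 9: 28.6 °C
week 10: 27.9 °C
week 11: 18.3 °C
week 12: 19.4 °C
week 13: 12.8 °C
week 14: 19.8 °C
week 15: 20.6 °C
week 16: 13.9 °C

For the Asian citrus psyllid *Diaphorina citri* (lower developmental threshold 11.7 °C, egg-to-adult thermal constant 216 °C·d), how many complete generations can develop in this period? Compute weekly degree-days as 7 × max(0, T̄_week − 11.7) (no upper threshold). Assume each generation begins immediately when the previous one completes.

4 generations

Weekly DD (7 × max(0, T̄ − 11.7)): 29.4, 8.4, 93.8, 112.0, 35.0, 7.0, 76.3, 55.3, 118.3, 113.4, 46.2, 53.9, 7.7, 56.7, 62.3, 15.4.
Season total = 891.1 DD.
Complete generations = ⌊891.1 / 216⌋ = 4.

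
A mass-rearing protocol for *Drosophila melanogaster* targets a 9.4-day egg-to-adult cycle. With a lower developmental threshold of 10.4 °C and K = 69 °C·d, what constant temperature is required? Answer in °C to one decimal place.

Required daily accumulation = 69 / 9.4 = 7.340 DD/day.
T = T_base + 7.340 = 10.4 + 7.340 = 17.740 ≈ 17.7 °C.

17.7 °C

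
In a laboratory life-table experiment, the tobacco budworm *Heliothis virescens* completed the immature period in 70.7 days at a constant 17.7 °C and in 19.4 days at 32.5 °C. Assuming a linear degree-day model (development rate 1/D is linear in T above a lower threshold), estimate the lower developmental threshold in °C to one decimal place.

12.1 °C

Linear rate model ⇒ the product D·(T − T_b) is constant across temperatures.
70.7·(17.7 − T_b) = 19.4·(32.5 − T_b)
T_b = (70.7·17.7 − 19.4·32.5) / (70.7 − 19.4) = 620.89 / 51.3 = 12.103 °C ≈ 12.1 °C.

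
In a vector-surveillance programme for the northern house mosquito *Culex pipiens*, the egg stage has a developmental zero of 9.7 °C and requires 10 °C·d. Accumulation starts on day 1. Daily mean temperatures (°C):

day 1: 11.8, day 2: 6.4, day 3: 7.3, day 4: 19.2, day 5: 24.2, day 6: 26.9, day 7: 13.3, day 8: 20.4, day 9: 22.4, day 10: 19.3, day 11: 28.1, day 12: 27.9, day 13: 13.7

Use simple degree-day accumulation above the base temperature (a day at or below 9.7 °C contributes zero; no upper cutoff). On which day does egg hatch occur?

Daily DD above 9.7 °C: 2.1, 0.0, 0.0, 9.5, 14.5, 17.2, 3.6, 10.7, 12.7, 9.6, 18.4, 18.2, 4.0.
Cumulative: 2.1, 2.1, 2.1, 11.6, 26.1, 43.3, 46.9, 57.6, 70.3, 79.9, 98.3, 116.5, 120.5.
The total first reaches 10 DD on day 4.

day 4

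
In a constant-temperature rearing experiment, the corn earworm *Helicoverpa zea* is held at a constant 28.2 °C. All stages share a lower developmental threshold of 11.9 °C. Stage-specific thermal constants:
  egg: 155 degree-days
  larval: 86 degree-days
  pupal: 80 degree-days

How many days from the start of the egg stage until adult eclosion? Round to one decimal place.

19.7 days

Daily accumulation at 28.2 °C = 28.2 − 11.9 = 16.3 DD/day.
Total K = 155 + 86 + 80 = 321 DD.
Total duration = 321 / 16.3 = 19.693 ≈ 19.7 days.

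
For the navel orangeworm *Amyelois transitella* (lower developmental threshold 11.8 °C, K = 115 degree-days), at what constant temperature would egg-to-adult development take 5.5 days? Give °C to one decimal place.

32.7 °C

Required daily accumulation = 115 / 5.5 = 20.909 DD/day.
T = T_base + 20.909 = 11.8 + 20.909 = 32.709 ≈ 32.7 °C.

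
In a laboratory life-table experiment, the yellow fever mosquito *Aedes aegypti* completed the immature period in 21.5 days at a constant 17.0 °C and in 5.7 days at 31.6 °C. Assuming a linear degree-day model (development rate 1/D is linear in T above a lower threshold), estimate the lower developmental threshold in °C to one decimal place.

11.7 °C

Under the model K = D·(T − T_b), so D₁·(T₁ − T_b) = D₂·(T₂ − T_b).
21.5·(17.0 − T_b) = 5.7·(31.6 − T_b)
T_b = (21.5·17.0 − 5.7·31.6) / (21.5 − 5.7) = 185.38 / 15.8 = 11.733 °C ≈ 11.7 °C.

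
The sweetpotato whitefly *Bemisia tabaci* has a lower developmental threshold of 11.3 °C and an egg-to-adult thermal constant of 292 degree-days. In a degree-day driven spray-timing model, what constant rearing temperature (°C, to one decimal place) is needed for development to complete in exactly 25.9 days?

22.6 °C

Required daily accumulation = 292 / 25.9 = 11.274 DD/day.
T = T_base + 11.274 = 11.3 + 11.274 = 22.574 ≈ 22.6 °C.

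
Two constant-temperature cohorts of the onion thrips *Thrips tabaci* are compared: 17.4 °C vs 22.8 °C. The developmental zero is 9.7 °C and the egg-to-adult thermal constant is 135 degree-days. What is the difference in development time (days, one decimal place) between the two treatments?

7.2 days

At 17.4 °C: 135 / (17.4 − 9.7) = 135 / 7.7 = 17.532 d.
At 22.8 °C: 135 / (22.8 − 9.7) = 135 / 13.1 = 10.305 d.
Difference = |17.532 − 10.305| = 7.227 ≈ 7.2 days.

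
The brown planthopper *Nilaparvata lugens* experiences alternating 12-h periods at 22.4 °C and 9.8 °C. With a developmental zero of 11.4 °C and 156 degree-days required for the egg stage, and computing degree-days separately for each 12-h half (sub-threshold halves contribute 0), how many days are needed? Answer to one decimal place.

28.4 days

Day half: max(0, 22.4 − 11.4) × 0.5 = 11.0 × 0.5 = 5.50 DD.
Night half: max(0, 9.8 − 11.4) × 0.5 = 0.0 × 0.5 = 0.00 DD.
Per 24 h: 5.50 DD/day.
Duration = 156 / 5.50 = 28.364 ≈ 28.4 days.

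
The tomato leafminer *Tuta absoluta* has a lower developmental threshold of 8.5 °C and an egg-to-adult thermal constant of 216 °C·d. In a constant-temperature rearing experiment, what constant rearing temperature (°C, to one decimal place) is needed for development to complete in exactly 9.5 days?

31.2 °C

Required daily accumulation = 216 / 9.5 = 22.737 DD/day.
T = T_base + 22.737 = 8.5 + 22.737 = 31.237 ≈ 31.2 °C.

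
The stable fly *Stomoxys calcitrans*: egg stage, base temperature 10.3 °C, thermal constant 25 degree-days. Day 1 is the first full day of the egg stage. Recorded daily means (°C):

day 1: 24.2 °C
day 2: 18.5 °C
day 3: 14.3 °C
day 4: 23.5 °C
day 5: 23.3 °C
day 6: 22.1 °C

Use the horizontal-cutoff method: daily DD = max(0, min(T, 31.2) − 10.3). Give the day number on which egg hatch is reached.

Daily DD above 10.3 °C (capped at 20.9): 13.9, 8.2, 4.0, 13.2, 13.0, 11.8.
Cumulative: 13.9, 22.1, 26.1, 39.3, 52.3, 64.1.
The total first reaches 25 DD on day 3.

day 3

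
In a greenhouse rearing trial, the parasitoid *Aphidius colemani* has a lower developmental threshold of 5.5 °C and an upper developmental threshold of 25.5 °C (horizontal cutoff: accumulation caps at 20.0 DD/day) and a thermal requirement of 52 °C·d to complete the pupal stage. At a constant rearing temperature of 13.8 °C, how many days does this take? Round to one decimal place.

6.3 days

Daily accumulation = 13.8 − 5.5 = 8.3 DD/day.
Duration = 52 / 8.3 = 6.265 ≈ 6.3 days.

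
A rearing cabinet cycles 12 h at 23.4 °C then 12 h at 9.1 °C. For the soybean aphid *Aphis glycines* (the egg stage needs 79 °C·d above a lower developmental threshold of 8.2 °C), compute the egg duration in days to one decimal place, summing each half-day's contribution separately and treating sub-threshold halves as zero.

9.8 days

Day half: max(0, 23.4 − 8.2) × 0.5 = 15.2 × 0.5 = 7.60 DD.
Night half: max(0, 9.1 − 8.2) × 0.5 = 0.9 × 0.5 = 0.45 DD.
Per 24 h: 8.05 DD/day.
Duration = 79 / 8.05 = 9.814 ≈ 9.8 days.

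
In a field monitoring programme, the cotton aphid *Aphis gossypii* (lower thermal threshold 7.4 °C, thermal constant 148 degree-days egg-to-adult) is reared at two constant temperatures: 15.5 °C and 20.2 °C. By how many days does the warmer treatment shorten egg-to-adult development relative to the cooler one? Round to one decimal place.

6.7 days

At 15.5 °C: 148 / (15.5 − 7.4) = 148 / 8.1 = 18.272 d.
At 20.2 °C: 148 / (20.2 − 7.4) = 148 / 12.8 = 11.563 d.
Difference = |18.272 − 11.563| = 6.709 ≈ 6.7 days.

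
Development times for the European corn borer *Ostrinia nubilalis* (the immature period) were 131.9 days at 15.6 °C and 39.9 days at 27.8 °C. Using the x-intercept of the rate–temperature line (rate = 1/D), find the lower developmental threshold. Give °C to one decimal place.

10.3 °C

Under the model K = D·(T − T_b), so D₁·(T₁ − T_b) = D₂·(T₂ − T_b).
131.9·(15.6 − T_b) = 39.9·(27.8 − T_b)
T_b = (131.9·15.6 − 39.9·27.8) / (131.9 − 39.9) = 948.42 / 92.0 = 10.309 °C ≈ 10.3 °C.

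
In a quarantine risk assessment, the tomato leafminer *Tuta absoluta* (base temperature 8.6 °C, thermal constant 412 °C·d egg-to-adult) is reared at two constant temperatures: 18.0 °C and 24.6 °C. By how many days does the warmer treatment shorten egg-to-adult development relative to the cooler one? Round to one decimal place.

18.1 days

At 18.0 °C: 412 / (18.0 − 8.6) = 412 / 9.4 = 43.830 d.
At 24.6 °C: 412 / (24.6 − 8.6) = 412 / 16.0 = 25.750 d.
Difference = |43.830 − 25.750| = 18.080 ≈ 18.1 days.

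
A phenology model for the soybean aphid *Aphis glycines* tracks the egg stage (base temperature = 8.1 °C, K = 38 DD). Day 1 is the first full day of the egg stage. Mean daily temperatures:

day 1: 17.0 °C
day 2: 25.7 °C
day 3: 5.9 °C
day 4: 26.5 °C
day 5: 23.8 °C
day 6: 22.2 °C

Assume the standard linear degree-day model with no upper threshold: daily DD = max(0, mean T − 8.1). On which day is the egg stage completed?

Daily DD above 8.1 °C: 8.9, 17.6, 0.0, 18.4, 15.7, 14.1.
Cumulative: 8.9, 26.5, 26.5, 44.9, 60.6, 74.7.
The total first reaches 38 DD on day 4.

day 4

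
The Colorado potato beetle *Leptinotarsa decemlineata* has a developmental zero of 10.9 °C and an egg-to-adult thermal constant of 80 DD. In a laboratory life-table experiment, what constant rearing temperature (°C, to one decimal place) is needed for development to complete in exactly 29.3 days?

13.6 °C

Required daily accumulation = 80 / 29.3 = 2.730 DD/day.
T = T_base + 2.730 = 10.9 + 2.730 = 13.630 ≈ 13.6 °C.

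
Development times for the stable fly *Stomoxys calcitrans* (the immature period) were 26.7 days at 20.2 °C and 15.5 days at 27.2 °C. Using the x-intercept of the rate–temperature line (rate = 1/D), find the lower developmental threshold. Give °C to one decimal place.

10.5 °C

Linear rate model ⇒ the product D·(T − T_b) is constant across temperatures.
26.7·(20.2 − T_b) = 15.5·(27.2 − T_b)
T_b = (26.7·20.2 − 15.5·27.2) / (26.7 − 15.5) = 117.74 / 11.2 = 10.512 °C ≈ 10.5 °C.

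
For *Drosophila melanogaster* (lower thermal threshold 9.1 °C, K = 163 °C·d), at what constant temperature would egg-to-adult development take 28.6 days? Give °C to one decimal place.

14.8 °C

Required daily accumulation = 163 / 28.6 = 5.699 DD/day.
T = T_base + 5.699 = 9.1 + 5.699 = 14.799 ≈ 14.8 °C.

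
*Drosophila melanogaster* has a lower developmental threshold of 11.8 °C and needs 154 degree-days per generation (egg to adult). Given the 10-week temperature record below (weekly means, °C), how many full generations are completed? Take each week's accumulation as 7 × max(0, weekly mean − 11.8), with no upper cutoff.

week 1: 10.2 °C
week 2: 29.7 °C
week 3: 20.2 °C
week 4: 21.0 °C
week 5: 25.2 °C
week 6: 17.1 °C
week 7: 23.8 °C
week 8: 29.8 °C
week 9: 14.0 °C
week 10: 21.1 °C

Weekly DD (7 × max(0, T̄ − 11.8)): 0.0, 125.3, 58.8, 64.4, 93.8, 37.1, 84.0, 126.0, 15.4, 65.1.
Season total = 669.9 DD.
Complete generations = ⌊669.9 / 154⌋ = 4.

4 generations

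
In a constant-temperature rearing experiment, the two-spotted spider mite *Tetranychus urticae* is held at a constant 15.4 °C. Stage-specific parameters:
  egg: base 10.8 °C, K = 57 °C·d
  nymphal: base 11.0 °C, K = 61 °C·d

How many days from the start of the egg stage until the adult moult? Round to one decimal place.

26.3 days

egg: 57 / (15.4 − 10.8) = 57 / 4.6 = 12.391 d.
nymphal: 61 / (15.4 − 11.0) = 61 / 4.4 = 13.864 d.
Sum = 26.255 ≈ 26.3 days.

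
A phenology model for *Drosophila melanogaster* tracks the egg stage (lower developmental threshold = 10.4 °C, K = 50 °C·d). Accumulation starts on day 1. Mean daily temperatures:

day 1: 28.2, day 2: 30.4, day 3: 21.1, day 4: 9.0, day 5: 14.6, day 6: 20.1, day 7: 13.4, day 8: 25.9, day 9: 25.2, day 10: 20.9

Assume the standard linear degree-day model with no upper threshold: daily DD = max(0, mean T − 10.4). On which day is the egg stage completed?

Daily DD above 10.4 °C: 17.8, 20.0, 10.7, 0.0, 4.2, 9.7, 3.0, 15.5, 14.8, 10.5.
Cumulative: 17.8, 37.8, 48.5, 48.5, 52.7, 62.4, 65.4, 80.9, 95.7, 106.2.
The total first reaches 50 DD on day 5.

day 5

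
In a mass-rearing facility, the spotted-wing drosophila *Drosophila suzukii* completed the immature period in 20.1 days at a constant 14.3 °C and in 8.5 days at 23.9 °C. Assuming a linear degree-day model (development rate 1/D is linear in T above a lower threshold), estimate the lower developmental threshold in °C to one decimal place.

Under the model K = D·(T − T_b), so D₁·(T₁ − T_b) = D₂·(T₂ − T_b).
20.1·(14.3 − T_b) = 8.5·(23.9 − T_b)
T_b = (20.1·14.3 − 8.5·23.9) / (20.1 − 8.5) = 84.28 / 11.6 = 7.266 °C ≈ 7.3 °C.

7.3 °C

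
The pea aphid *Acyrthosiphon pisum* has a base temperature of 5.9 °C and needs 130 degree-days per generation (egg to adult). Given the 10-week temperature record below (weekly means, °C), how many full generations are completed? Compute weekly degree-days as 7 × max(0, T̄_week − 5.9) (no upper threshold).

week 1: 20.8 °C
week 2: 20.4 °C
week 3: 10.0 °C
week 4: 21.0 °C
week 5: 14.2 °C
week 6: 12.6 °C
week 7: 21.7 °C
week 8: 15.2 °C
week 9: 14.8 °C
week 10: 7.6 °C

5 generations

Weekly DD (7 × max(0, T̄ − 5.9)): 104.3, 101.5, 28.7, 105.7, 58.1, 46.9, 110.6, 65.1, 62.3, 11.9.
Season total = 695.1 DD.
Complete generations = ⌊695.1 / 130⌋ = 5.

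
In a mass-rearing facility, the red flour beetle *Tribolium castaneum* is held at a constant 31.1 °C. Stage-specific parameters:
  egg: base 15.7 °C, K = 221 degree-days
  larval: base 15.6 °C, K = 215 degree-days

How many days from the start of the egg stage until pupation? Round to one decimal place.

egg: 221 / (31.1 − 15.7) = 221 / 15.4 = 14.351 d.
larval: 215 / (31.1 − 15.6) = 215 / 15.5 = 13.871 d.
Sum = 28.222 ≈ 28.2 days.

28.2 days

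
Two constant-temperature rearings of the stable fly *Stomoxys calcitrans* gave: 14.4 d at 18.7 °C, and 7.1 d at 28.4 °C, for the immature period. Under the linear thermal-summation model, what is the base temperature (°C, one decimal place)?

9.3 °C

Linear rate model ⇒ the product D·(T − T_b) is constant across temperatures.
14.4·(18.7 − T_b) = 7.1·(28.4 − T_b)
T_b = (14.4·18.7 − 7.1·28.4) / (14.4 − 7.1) = 67.64 / 7.3 = 9.266 °C ≈ 9.3 °C.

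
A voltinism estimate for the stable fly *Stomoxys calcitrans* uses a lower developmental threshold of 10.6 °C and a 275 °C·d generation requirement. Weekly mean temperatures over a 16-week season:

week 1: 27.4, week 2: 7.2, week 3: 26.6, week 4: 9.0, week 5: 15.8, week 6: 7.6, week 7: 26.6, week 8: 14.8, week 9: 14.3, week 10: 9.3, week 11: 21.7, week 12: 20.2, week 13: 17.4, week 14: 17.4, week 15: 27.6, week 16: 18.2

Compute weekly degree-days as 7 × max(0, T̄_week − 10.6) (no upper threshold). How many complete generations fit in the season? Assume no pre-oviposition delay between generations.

3 generations

Weekly DD (7 × max(0, T̄ − 10.6)): 117.6, 0.0, 112.0, 0.0, 36.4, 0.0, 112.0, 29.4, 25.9, 0.0, 77.7, 67.2, 47.6, 47.6, 119.0, 53.2.
Season total = 845.6 DD.
Complete generations = ⌊845.6 / 275⌋ = 3.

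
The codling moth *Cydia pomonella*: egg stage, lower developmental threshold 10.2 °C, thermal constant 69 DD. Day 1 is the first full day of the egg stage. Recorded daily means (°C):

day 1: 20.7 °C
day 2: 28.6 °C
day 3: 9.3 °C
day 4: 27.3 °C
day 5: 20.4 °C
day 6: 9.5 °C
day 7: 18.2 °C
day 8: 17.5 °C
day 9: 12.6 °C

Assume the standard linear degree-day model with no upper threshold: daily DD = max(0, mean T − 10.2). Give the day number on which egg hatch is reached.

day 8

Daily DD above 10.2 °C: 10.5, 18.4, 0.0, 17.1, 10.2, 0.0, 8.0, 7.3, 2.4.
Cumulative: 10.5, 28.9, 28.9, 46.0, 56.2, 56.2, 64.2, 71.5, 73.9.
The total first reaches 69 DD on day 8.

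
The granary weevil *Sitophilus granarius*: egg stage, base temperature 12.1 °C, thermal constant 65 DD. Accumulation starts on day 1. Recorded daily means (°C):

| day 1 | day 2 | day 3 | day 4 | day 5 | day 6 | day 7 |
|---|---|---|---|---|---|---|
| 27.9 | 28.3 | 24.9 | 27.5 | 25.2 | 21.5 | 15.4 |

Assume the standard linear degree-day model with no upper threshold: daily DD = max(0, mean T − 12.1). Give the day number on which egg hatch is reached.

Daily DD above 12.1 °C: 15.8, 16.2, 12.8, 15.4, 13.1, 9.4, 3.3.
Cumulative: 15.8, 32.0, 44.8, 60.2, 73.3, 82.7, 86.0.
The total first reaches 65 DD on day 5.

day 5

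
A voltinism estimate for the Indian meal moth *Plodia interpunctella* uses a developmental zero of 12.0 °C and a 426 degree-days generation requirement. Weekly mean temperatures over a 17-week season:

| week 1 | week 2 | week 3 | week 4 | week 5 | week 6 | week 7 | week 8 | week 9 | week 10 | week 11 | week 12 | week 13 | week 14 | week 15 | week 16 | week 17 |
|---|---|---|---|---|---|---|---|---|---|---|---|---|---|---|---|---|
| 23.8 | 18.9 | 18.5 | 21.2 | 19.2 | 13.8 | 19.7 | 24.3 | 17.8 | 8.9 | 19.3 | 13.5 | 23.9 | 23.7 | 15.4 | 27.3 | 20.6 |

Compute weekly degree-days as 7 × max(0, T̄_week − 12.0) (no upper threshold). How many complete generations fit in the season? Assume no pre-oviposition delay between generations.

Weekly DD (7 × max(0, T̄ − 12.0)): 82.6, 48.3, 45.5, 64.4, 50.4, 12.6, 53.9, 86.1, 40.6, 0.0, 51.1, 10.5, 83.3, 81.9, 23.8, 107.1, 60.2.
Season total = 902.3 DD.
Complete generations = ⌊902.3 / 426⌋ = 2.

2 generations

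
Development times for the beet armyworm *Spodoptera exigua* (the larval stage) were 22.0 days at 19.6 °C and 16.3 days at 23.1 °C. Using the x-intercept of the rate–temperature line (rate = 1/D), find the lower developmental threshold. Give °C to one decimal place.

Linear rate model ⇒ the product D·(T − T_b) is constant across temperatures.
22.0·(19.6 − T_b) = 16.3·(23.1 − T_b)
T_b = (22.0·19.6 − 16.3·23.1) / (22.0 − 16.3) = 54.67 / 5.7 = 9.591 °C ≈ 9.6 °C.

9.6 °C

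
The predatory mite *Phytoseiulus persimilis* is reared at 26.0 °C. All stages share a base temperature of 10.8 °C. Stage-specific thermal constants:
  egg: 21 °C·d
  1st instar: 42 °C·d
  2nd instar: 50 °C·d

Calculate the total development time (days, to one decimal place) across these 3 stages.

Daily accumulation at 26.0 °C = 26.0 − 10.8 = 15.2 DD/day.
Total K = 21 + 42 + 50 = 113 DD.
Total duration = 113 / 15.2 = 7.434 ≈ 7.4 days.

7.4 days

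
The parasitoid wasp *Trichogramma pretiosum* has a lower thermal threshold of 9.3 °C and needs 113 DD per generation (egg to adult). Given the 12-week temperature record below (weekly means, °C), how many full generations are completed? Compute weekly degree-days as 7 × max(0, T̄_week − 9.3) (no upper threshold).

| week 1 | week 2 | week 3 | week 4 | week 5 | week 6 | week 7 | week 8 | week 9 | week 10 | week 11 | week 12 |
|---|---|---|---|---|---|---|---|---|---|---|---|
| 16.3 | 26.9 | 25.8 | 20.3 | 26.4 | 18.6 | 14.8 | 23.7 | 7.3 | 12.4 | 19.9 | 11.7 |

7 generations

Weekly DD (7 × max(0, T̄ − 9.3)): 49.0, 123.2, 115.5, 77.0, 119.7, 65.1, 38.5, 100.8, 0.0, 21.7, 74.2, 16.8.
Season total = 801.5 DD.
Complete generations = ⌊801.5 / 113⌋ = 7.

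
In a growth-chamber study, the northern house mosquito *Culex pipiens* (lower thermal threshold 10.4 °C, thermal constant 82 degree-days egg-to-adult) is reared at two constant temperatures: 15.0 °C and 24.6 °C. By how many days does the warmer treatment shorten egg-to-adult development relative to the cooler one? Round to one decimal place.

At 15.0 °C: 82 / (15.0 − 10.4) = 82 / 4.6 = 17.826 d.
At 24.6 °C: 82 / (24.6 − 10.4) = 82 / 14.2 = 5.775 d.
Difference = |17.826 − 5.775| = 12.051 ≈ 12.1 days.

12.1 days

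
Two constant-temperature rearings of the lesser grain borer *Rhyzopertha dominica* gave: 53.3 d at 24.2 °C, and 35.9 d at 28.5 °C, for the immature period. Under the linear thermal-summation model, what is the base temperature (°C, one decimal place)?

Equal thermal constants: D₁(T₁ − T_b) = D₂(T₂ − T_b).
53.3·(24.2 − T_b) = 35.9·(28.5 − T_b)
T_b = (53.3·24.2 − 35.9·28.5) / (53.3 − 35.9) = 266.71 / 17.4 = 15.328 °C ≈ 15.3 °C.

15.3 °C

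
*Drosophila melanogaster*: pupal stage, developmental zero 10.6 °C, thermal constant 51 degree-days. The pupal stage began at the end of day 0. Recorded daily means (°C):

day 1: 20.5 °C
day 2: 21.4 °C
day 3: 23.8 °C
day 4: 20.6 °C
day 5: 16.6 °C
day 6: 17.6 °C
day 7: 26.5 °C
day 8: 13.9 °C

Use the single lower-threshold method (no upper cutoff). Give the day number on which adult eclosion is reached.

Daily DD above 10.6 °C: 9.9, 10.8, 13.2, 10.0, 6.0, 7.0, 15.9, 3.3.
Cumulative: 9.9, 20.7, 33.9, 43.9, 49.9, 56.9, 72.8, 76.1.
The total first reaches 51 DD on day 6.

day 6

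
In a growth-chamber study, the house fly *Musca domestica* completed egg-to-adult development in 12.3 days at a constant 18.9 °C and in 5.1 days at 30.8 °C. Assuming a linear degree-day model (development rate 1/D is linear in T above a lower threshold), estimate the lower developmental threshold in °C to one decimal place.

10.5 °C

Linear rate model ⇒ the product D·(T − T_b) is constant across temperatures.
12.3·(18.9 − T_b) = 5.1·(30.8 − T_b)
T_b = (12.3·18.9 − 5.1·30.8) / (12.3 − 5.1) = 75.39 / 7.2 = 10.471 °C ≈ 10.5 °C.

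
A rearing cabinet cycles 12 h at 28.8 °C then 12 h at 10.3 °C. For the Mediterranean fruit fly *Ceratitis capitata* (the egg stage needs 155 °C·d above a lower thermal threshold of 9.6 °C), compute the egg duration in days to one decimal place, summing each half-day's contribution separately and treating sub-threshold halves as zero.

15.6 days

Day half: max(0, 28.8 − 9.6) × 0.5 = 19.2 × 0.5 = 9.60 DD.
Night half: max(0, 10.3 − 9.6) × 0.5 = 0.7 × 0.5 = 0.35 DD.
Per 24 h: 9.95 DD/day.
Duration = 155 / 9.95 = 15.578 ≈ 15.6 days.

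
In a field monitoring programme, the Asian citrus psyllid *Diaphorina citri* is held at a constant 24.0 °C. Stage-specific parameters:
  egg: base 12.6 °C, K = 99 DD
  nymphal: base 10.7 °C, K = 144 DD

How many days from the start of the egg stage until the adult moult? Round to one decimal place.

19.5 days

egg: 99 / (24.0 − 12.6) = 99 / 11.4 = 8.684 d.
nymphal: 144 / (24.0 − 10.7) = 144 / 13.3 = 10.827 d.
Sum = 19.511 ≈ 19.5 days.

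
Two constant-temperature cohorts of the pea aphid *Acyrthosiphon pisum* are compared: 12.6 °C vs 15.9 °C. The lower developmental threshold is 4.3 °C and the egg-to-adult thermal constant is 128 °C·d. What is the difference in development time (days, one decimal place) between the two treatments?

At 12.6 °C: 128 / (12.6 − 4.3) = 128 / 8.3 = 15.422 d.
At 15.9 °C: 128 / (15.9 − 4.3) = 128 / 11.6 = 11.034 d.
Difference = |15.422 − 11.034| = 4.387 ≈ 4.4 days.

4.4 days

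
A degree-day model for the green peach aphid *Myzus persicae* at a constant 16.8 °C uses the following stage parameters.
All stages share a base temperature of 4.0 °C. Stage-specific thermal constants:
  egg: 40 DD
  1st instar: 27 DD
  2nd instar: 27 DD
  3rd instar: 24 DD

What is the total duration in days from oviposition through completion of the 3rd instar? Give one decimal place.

Daily accumulation at 16.8 °C = 16.8 − 4.0 = 12.8 DD/day.
Total K = 40 + 27 + 27 + 24 = 118 DD.
Total duration = 118 / 12.8 = 9.219 ≈ 9.2 days.

9.2 days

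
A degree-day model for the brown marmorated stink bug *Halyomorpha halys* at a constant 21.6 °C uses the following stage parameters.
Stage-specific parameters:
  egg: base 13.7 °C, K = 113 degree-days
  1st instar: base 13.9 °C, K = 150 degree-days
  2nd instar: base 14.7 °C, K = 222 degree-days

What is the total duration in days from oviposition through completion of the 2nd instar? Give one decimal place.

egg: 113 / (21.6 − 13.7) = 113 / 7.9 = 14.304 d.
1st instar: 150 / (21.6 − 13.9) = 150 / 7.7 = 19.481 d.
2nd instar: 222 / (21.6 − 14.7) = 222 / 6.9 = 32.174 d.
Sum = 65.958 ≈ 66.0 days.

66.0 days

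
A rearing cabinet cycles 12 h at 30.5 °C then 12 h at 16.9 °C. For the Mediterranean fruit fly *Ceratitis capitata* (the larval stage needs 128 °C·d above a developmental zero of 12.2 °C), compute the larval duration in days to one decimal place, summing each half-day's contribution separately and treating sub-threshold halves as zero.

Day half: max(0, 30.5 − 12.2) × 0.5 = 18.3 × 0.5 = 9.15 DD.
Night half: max(0, 16.9 − 12.2) × 0.5 = 4.7 × 0.5 = 2.35 DD.
Per 24 h: 11.50 DD/day.
Duration = 128 / 11.50 = 11.130 ≈ 11.1 days.

11.1 days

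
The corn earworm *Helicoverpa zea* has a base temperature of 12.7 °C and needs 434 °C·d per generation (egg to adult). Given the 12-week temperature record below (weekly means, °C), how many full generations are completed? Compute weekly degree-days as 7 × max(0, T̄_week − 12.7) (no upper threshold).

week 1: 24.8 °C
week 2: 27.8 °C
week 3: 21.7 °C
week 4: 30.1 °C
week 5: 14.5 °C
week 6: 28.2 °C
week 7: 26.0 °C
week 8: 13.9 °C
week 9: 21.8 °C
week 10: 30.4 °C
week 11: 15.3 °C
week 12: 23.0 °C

Weekly DD (7 × max(0, T̄ − 12.7)): 84.7, 105.7, 63.0, 121.8, 12.6, 108.5, 93.1, 8.4, 63.7, 123.9, 18.2, 72.1.
Season total = 875.7 DD.
Complete generations = ⌊875.7 / 434⌋ = 2.

2 generations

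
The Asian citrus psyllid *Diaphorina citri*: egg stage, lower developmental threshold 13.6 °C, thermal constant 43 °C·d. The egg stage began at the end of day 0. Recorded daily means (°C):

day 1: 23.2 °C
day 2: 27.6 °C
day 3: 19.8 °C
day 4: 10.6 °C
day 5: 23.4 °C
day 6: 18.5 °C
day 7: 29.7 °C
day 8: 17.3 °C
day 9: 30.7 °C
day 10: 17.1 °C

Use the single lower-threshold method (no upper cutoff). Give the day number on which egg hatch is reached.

day 6

Daily DD above 13.6 °C: 9.6, 14.0, 6.2, 0.0, 9.8, 4.9, 16.1, 3.7, 17.1, 3.5.
Cumulative: 9.6, 23.6, 29.8, 29.8, 39.6, 44.5, 60.6, 64.3, 81.4, 84.9.
The total first reaches 43 DD on day 6.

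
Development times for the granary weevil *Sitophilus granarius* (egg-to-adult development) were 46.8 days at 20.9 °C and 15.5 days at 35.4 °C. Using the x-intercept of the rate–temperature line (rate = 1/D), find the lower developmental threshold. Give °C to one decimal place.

Linear rate model ⇒ the product D·(T − T_b) is constant across temperatures.
46.8·(20.9 − T_b) = 15.5·(35.4 − T_b)
T_b = (46.8·20.9 − 15.5·35.4) / (46.8 − 15.5) = 429.42 / 31.3 = 13.719 °C ≈ 13.7 °C.

13.7 °C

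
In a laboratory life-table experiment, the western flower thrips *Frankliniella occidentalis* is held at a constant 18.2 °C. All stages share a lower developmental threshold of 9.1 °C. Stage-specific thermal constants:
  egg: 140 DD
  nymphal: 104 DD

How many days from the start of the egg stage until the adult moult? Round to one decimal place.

Daily accumulation at 18.2 °C = 18.2 − 9.1 = 9.1 DD/day.
Total K = 140 + 104 = 244 DD.
Total duration = 244 / 9.1 = 26.813 ≈ 26.8 days.

26.8 days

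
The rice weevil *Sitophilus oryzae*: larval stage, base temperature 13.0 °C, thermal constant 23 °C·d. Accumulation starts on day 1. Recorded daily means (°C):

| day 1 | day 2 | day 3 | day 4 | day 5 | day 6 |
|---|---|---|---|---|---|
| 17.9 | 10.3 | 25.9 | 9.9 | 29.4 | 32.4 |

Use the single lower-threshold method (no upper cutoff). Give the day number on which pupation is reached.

day 5

Daily DD above 13.0 °C: 4.9, 0.0, 12.9, 0.0, 16.4, 19.4.
Cumulative: 4.9, 4.9, 17.8, 17.8, 34.2, 53.6.
The total first reaches 23 DD on day 5.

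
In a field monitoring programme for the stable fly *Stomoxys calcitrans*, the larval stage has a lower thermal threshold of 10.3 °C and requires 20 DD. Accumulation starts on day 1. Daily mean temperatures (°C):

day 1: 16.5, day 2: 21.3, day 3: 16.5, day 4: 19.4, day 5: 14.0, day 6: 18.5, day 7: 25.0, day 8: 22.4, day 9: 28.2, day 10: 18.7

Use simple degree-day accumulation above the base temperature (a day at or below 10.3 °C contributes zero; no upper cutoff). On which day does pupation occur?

day 3

Daily DD above 10.3 °C: 6.2, 11.0, 6.2, 9.1, 3.7, 8.2, 14.7, 12.1, 17.9, 8.4.
Cumulative: 6.2, 17.2, 23.4, 32.5, 36.2, 44.4, 59.1, 71.2, 89.1, 97.5.
The total first reaches 20 DD on day 3.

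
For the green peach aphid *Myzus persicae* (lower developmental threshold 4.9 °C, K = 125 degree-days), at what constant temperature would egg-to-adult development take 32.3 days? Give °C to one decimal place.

Required daily accumulation = 125 / 32.3 = 3.870 DD/day.
T = T_base + 3.870 = 4.9 + 3.870 = 8.770 ≈ 8.8 °C.

8.8 °C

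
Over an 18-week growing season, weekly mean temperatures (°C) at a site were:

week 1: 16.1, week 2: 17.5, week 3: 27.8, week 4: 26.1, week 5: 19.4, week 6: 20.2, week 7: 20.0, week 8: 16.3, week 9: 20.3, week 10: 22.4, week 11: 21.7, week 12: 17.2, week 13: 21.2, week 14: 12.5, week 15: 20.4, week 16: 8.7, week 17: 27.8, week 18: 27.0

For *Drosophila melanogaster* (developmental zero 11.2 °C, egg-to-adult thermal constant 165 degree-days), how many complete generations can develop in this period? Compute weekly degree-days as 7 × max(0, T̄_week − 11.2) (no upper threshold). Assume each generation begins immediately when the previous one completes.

6 generations

Weekly DD (7 × max(0, T̄ − 11.2)): 34.3, 44.1, 116.2, 104.3, 57.4, 63.0, 61.6, 35.7, 63.7, 78.4, 73.5, 42.0, 70.0, 9.1, 64.4, 0.0, 116.2, 110.6.
Season total = 1144.5 DD.
Complete generations = ⌊1144.5 / 165⌋ = 6.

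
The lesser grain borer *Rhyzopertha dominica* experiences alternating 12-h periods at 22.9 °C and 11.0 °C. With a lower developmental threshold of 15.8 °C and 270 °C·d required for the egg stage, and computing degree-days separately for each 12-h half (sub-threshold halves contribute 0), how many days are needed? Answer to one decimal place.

76.1 days

Day half: max(0, 22.9 − 15.8) × 0.5 = 7.1 × 0.5 = 3.55 DD.
Night half: max(0, 11.0 − 15.8) × 0.5 = 0.0 × 0.5 = 0.00 DD.
Per 24 h: 3.55 DD/day.
Duration = 270 / 3.55 = 76.056 ≈ 76.1 days.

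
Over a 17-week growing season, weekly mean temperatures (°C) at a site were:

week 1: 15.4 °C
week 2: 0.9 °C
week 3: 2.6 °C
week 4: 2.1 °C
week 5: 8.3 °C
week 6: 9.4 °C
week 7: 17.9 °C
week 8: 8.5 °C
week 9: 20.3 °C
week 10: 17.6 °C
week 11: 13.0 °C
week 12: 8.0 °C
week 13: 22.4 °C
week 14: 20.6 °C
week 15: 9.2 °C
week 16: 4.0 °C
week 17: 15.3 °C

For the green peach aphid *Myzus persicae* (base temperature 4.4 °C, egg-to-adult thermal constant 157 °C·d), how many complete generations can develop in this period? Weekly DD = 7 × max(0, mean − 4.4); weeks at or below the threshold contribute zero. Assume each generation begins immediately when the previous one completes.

Weekly DD (7 × max(0, T̄ − 4.4)): 77.0, 0.0, 0.0, 0.0, 27.3, 35.0, 94.5, 28.7, 111.3, 92.4, 60.2, 25.2, 126.0, 113.4, 33.6, 0.0, 76.3.
Season total = 900.9 DD.
Complete generations = ⌊900.9 / 157⌋ = 5.

5 generations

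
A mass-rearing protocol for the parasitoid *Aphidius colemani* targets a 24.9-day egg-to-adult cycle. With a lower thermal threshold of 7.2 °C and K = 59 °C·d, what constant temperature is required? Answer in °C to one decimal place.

9.6 °C

Required daily accumulation = 59 / 24.9 = 2.369 DD/day.
T = T_base + 2.369 = 7.2 + 2.369 = 9.569 ≈ 9.6 °C.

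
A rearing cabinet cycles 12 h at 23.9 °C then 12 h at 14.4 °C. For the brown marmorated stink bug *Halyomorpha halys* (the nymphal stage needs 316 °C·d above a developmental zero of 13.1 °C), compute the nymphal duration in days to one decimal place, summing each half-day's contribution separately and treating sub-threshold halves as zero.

52.2 days

Day half: max(0, 23.9 − 13.1) × 0.5 = 10.8 × 0.5 = 5.40 DD.
Night half: max(0, 14.4 − 13.1) × 0.5 = 1.3 × 0.5 = 0.65 DD.
Per 24 h: 6.05 DD/day.
Duration = 316 / 6.05 = 52.231 ≈ 52.2 days.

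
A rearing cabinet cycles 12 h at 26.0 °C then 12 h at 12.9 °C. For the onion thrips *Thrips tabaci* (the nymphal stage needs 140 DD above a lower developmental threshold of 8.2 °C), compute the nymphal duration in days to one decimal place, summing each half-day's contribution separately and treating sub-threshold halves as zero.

12.4 days

Day half: max(0, 26.0 − 8.2) × 0.5 = 17.8 × 0.5 = 8.90 DD.
Night half: max(0, 12.9 − 8.2) × 0.5 = 4.7 × 0.5 = 2.35 DD.
Per 24 h: 11.25 DD/day.
Duration = 140 / 11.25 = 12.444 ≈ 12.4 days.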